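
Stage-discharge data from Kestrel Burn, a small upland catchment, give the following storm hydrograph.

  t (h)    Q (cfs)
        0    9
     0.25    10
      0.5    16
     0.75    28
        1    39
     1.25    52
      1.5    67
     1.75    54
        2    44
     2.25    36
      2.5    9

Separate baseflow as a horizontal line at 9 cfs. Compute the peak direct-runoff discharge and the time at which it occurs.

Subtracting baseflow gives direct-runoff ordinates: 0.0, 1.0, 7.0, 19.0, 30.0, 43.0, 58.0, 45.0, 35.0, 27.0, 0.0 cfs.
The maximum is 58.0 cfs, occurring at the reading for t = 1.5 h.

Q_p = 58.0 cfs at t = 1.5 h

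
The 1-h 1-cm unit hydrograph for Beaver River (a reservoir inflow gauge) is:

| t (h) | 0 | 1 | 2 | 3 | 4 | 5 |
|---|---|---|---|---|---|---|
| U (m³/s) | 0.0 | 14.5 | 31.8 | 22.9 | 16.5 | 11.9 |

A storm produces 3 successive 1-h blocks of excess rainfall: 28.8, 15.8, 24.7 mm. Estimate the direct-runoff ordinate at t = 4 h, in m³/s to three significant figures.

Q ≈ 162 m³/s

By discrete convolution, Q_j = Σ (P_i / 10 mm) · U_{j−i}.
At t = 4 h (j=4): Q = (28.8/10)·16.5 + (15.8/10)·22.9 + (24.7/10)·31.8 = 162 m³/s.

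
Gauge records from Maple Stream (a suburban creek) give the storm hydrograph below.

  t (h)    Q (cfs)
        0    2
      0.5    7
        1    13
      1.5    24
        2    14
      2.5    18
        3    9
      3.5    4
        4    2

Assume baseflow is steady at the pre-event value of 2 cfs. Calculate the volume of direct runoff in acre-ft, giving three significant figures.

V ≈ 3.10 acre-ft

Direct-runoff ordinates (Q − Q_b): 0.0, 5.0, 11.0, 22.0, 12.0, 16.0, 7.0, 2.0, 0.0 cfs.
ΣQ_DR = 75.00 cfs.
With Δt = 0.5 h = 1800 s, V = ΣQ_DR · Δt = 75.00 × 1800 = 1.35 × 10^5 ft³ = 3.10 acre-ft.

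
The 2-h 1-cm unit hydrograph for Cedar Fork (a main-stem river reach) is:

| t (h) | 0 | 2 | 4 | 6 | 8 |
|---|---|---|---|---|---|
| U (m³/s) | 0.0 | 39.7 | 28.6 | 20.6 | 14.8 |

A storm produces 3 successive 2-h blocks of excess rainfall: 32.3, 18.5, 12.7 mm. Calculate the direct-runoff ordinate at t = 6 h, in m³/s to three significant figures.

By discrete convolution, Q_j = Σ (P_i / 10 mm) · U_{j−i}.
At t = 6 h (j=3): Q = (32.3/10)·20.6 + (18.5/10)·28.6 + (12.7/10)·39.7 = 170 m³/s.

Q ≈ 170 m³/s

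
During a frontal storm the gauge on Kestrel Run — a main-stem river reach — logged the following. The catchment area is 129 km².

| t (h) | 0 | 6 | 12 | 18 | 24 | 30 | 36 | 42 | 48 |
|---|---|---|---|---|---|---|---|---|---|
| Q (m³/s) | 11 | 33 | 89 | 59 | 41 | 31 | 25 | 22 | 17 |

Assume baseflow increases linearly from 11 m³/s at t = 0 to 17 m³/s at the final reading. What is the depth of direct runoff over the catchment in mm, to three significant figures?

Direct runoff: 0.00, 21.25, 76.50, 45.75, 27.00, 16.25, 9.50, 5.75, 0.00 m³/s; ΣQ_DR = 202.0 m³/s.
V = ΣQ_DR · Δt = 202.0 × 21600 s = 4.363 × 10^6 m³.
Over A = 129 km², depth = V / A = 33.8 mm.

d ≈ 33.8 mm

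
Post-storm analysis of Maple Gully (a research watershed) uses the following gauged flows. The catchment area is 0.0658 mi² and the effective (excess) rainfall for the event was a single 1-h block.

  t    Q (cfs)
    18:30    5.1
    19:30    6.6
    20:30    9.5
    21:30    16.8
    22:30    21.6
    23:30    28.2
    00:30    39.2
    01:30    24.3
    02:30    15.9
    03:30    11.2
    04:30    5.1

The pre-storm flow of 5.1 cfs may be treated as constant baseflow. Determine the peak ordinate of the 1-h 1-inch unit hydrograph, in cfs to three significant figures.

U_p ≈ 11.4 cfs

Direct runoff: 0.0, 1.5, 4.4, 11.7, 16.5, 23.1, 34.1, 19.2, 10.8, 6.1, 0.0 cfs; ΣQ_DR = 127.4 cfs, peak = 34.1 cfs.
Runoff depth d = ΣQ_DR·Δt / A = 127.4 × 3600 / (0.0658 mi²) = 3.000 in.
The 1-inch UH is the DRH scaled by (1 in)/d, so U_p = 34.1 × 1/3.000 = 11.4 cfs.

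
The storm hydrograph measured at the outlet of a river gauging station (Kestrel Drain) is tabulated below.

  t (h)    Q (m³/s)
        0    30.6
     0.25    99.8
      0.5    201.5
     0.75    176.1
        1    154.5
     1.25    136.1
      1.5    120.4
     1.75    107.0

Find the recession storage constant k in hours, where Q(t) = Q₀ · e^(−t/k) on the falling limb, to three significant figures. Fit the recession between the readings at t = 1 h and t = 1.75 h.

On the falling limb, Q drops from 154.5 to 107.0 m³/s between t = 1 h and t = 1.75 h (Δt = 0.75 h).
k = −Δt / ln(Q₂/Q₁) = −0.75 / ln(107.0/154.5) = 2.04 h.

k ≈ 2.04 h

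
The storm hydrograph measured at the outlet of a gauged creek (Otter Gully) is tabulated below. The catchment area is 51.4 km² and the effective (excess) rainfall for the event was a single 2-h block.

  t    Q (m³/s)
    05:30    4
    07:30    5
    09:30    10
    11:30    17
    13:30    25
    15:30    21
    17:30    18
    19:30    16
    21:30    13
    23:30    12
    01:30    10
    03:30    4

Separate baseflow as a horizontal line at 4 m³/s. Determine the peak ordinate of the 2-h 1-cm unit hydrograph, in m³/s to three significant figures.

U_p ≈ 14.0 m³/s

Direct runoff: 0.0, 1.0, 6.0, 13.0, 21.0, 17.0, 14.0, 12.0, 9.0, 8.0, 6.0, 0.0 m³/s; ΣQ_DR = 107.0 m³/s, peak = 21.0 m³/s.
Runoff depth d = ΣQ_DR·Δt / A = 107.0 × 7200 / (51.4 km²) = 14.99 mm.
The 1-cm UH is the DRH scaled by (10 mm)/d, so U_p = 21.0 × 10/14.99 = 14.0 m³/s.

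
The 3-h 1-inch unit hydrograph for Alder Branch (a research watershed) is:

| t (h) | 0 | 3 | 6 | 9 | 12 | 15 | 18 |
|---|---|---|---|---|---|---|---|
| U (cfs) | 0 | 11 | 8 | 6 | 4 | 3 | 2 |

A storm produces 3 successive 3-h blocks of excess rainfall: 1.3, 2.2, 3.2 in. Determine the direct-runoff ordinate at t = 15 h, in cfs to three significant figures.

Q ≈ 31.9 cfs

By discrete convolution, Q_j = Σ (P_i / 1 in) · U_{j−i}.
At t = 15 h (j=5): Q = (1.3/1)·3 + (2.2/1)·4 + (3.2/1)·6 = 31.9 cfs.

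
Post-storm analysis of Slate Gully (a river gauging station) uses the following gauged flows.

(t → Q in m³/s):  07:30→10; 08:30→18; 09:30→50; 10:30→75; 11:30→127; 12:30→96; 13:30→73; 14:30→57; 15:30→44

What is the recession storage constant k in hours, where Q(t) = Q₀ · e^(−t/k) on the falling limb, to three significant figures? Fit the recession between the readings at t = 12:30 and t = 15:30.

On the falling limb, Q drops from 96 to 44 m³/s between t = 12:30 and t = 15:30 (Δt = 3 h).
k = −Δt / ln(Q₂/Q₁) = −3 / ln(44/96) = 3.85 h.

k ≈ 3.85 h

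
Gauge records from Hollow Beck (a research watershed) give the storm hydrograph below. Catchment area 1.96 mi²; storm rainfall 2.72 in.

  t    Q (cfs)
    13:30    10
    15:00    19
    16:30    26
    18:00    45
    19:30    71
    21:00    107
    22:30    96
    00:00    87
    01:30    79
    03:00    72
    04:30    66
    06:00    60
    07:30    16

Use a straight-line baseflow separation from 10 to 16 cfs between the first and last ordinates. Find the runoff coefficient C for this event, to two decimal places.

C ≈ 0.26

ΣQ_DR = 585.0 cfs; V = ΣQ_DR·Δt = 3.159 × 10^6 ft³.
Runoff depth d = V / A = 0.6938 in.
C = d / P = 0.6938 / 2.72 = 0.26.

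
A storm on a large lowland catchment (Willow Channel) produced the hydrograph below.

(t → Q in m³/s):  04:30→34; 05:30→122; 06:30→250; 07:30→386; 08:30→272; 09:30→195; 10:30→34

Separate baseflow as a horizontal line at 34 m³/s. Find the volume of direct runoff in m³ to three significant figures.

Direct-runoff ordinates (Q − Q_b): 0.0, 88.0, 216.0, 352.0, 238.0, 161.0, 0.0 m³/s.
ΣQ_DR = 1055 m³/s.
With Δt = 1 h = 3600 s, V = ΣQ_DR · Δt = 1055 × 3600 = 3.80 × 10^6 m³.

V ≈ 3.80 × 10^6 m³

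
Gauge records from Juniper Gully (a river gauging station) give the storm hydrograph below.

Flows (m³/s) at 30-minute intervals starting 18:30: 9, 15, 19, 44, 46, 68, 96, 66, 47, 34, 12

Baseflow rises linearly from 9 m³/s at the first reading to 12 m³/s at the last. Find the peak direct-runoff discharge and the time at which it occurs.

Q_p = 85.20 m³/s at t = 21:30

Subtracting baseflow gives direct-runoff ordinates: 0.00, 5.70, 9.40, 34.10, 35.80, 57.50, 85.20, 54.90, 35.60, 22.30, 0.00 m³/s.
The maximum is 85.20 m³/s, occurring at the reading for t = 21:30.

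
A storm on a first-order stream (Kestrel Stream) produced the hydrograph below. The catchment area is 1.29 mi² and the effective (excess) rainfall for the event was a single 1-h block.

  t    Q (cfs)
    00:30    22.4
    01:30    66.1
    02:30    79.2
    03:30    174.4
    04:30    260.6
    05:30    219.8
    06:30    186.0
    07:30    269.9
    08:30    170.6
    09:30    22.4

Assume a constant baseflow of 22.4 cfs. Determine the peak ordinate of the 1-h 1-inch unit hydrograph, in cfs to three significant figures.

U_p ≈ 165 cfs

Direct runoff: 0.0, 43.7, 56.8, 152.0, 238.2, 197.4, 163.6, 247.5, 148.2, 0.0 cfs; ΣQ_DR = 1247 cfs, peak = 247.5 cfs.
Runoff depth d = ΣQ_DR·Δt / A = 1247 × 3600 / (1.29 mi²) = 1.498 in.
The 1-inch UH is the DRH scaled by (1 in)/d, so U_p = 247.5 × 1/1.498 = 165 cfs.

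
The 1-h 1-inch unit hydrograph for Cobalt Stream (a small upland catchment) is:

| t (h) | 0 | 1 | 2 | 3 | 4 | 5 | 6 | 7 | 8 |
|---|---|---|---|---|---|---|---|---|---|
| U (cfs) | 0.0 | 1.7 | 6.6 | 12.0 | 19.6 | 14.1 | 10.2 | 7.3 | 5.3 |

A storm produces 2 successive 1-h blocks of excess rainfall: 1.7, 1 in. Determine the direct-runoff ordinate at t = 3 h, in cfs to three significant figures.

Q ≈ 27.0 cfs

By discrete convolution, Q_j = Σ (P_i / 1 in) · U_{j−i}.
At t = 3 h (j=3): Q = (1.7/1)·12.0 + (1/1)·6.6 = 27.0 cfs.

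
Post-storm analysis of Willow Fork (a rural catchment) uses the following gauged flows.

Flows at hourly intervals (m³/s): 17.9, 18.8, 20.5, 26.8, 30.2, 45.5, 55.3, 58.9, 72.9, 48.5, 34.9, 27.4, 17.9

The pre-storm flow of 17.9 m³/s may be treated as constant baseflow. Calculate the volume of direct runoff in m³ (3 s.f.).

Direct-runoff ordinates (Q − Q_b): 0.0, 0.9, 2.6, 8.9, 12.3, 27.6, 37.4, 41.0, 55.0, 30.6, 17.0, 9.5, 0.0 m³/s.
ΣQ_DR = 242.8 m³/s.
With Δt = 1 h = 3600 s, V = ΣQ_DR · Δt = 242.8 × 3600 = 8.74 × 10^5 m³.

V ≈ 8.74 × 10^5 m³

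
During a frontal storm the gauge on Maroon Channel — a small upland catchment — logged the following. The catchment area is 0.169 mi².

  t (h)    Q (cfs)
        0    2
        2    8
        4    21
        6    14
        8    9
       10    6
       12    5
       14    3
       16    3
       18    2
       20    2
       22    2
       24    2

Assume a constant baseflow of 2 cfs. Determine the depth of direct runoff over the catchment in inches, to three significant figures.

d ≈ 0.972 in

Direct runoff: 0.0, 6.0, 19.0, 12.0, 7.0, 4.0, 3.0, 1.0, 1.0, 0.0, 0.0, 0.0, 0.0 cfs; ΣQ_DR = 53.00 cfs.
V = ΣQ_DR · Δt = 53.00 × 7200 s = 3.816 × 10^5 ft³.
Over A = 0.169 mi², depth = V / A = 0.972 in.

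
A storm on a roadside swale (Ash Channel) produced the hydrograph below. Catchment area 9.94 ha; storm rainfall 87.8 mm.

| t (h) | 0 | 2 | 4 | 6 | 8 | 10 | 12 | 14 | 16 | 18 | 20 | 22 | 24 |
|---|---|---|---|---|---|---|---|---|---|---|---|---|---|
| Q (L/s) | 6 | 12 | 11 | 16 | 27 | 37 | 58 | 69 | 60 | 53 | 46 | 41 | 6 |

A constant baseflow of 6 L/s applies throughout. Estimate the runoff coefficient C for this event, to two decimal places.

ΣQ_DR = 364.0 L/s; V = ΣQ_DR·Δt = 2.621 × 10^6 L.
Runoff depth d = V / A = 26.37 mm.
C = d / P = 26.37 / 87.8 = 0.30.

C ≈ 0.30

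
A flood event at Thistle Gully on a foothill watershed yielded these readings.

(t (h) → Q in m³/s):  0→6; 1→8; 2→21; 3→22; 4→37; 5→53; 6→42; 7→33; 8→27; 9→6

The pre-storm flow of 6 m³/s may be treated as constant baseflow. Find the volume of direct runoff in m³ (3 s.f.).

Direct-runoff ordinates (Q − Q_b): 0.0, 2.0, 15.0, 16.0, 31.0, 47.0, 36.0, 27.0, 21.0, 0.0 m³/s.
ΣQ_DR = 195.0 m³/s.
With Δt = 1 h = 3600 s, V = ΣQ_DR · Δt = 195.0 × 3600 = 7.02 × 10^5 m³.

V ≈ 7.02 × 10^5 m³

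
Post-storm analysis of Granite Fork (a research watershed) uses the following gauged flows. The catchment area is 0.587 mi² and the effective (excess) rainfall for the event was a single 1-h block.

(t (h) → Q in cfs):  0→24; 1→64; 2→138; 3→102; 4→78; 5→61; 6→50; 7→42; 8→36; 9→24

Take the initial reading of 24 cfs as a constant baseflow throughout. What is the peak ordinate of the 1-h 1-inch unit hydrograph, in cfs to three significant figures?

U_p ≈ 114 cfs

Direct runoff: 0.0, 40.0, 114.0, 78.0, 54.0, 37.0, 26.0, 18.0, 12.0, 0.0 cfs; ΣQ_DR = 379.0 cfs, peak = 114.0 cfs.
Runoff depth d = ΣQ_DR·Δt / A = 379.0 × 3600 / (0.587 mi²) = 1.000 in.
The 1-inch UH is the DRH scaled by (1 in)/d, so U_p = 114.0 × 1/1.000 = 114 cfs.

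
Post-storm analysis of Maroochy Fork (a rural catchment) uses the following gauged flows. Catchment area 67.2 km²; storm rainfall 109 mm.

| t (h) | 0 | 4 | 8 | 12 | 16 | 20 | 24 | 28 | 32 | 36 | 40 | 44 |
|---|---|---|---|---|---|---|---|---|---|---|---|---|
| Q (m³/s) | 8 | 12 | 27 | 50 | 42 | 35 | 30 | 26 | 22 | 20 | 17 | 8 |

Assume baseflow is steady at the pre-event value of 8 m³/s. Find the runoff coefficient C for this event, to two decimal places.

C ≈ 0.40

ΣQ_DR = 201.0 m³/s; V = ΣQ_DR·Δt = 2.894 × 10^6 m³.
Runoff depth d = V / A = 43.07 mm.
C = d / P = 43.07 / 109 = 0.40.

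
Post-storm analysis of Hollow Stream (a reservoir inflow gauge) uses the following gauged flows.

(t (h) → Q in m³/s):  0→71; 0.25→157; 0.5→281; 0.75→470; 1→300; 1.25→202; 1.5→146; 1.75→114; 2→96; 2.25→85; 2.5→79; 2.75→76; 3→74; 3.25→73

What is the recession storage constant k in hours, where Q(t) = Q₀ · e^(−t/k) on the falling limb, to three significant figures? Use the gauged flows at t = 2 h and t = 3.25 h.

On the falling limb, Q drops from 96 to 73 m³/s between t = 2 h and t = 3.25 h (Δt = 1.25 h).
k = −Δt / ln(Q₂/Q₁) = −1.25 / ln(73/96) = 4.56 h.

k ≈ 4.56 h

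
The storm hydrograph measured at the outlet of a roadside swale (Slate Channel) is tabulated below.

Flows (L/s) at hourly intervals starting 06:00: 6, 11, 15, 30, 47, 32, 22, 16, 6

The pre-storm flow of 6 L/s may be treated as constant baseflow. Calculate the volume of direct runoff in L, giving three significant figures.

Direct-runoff ordinates (Q − Q_b): 0.0, 5.0, 9.0, 24.0, 41.0, 26.0, 16.0, 10.0, 0.0 L/s.
ΣQ_DR = 131.0 L/s.
With Δt = 1 h = 3600 s, V = ΣQ_DR · Δt = 131.0 × 3600 = 4.72 × 10^5 L.

V ≈ 4.72 × 10^5 L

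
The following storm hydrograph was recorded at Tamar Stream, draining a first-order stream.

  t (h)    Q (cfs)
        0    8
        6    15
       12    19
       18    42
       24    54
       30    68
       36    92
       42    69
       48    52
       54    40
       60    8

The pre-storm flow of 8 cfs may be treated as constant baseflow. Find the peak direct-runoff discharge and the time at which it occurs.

Q_p = 84.0 cfs at t = 36 h

Subtracting baseflow gives direct-runoff ordinates: 0.0, 7.0, 11.0, 34.0, 46.0, 60.0, 84.0, 61.0, 44.0, 32.0, 0.0 cfs.
The maximum is 84.0 cfs, occurring at the reading for t = 36 h.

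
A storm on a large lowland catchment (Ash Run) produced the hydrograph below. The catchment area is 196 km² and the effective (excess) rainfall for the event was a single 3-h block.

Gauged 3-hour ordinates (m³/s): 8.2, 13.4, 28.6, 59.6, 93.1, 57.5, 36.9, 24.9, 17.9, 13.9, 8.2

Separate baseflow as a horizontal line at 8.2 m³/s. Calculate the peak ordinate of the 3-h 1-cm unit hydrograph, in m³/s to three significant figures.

U_p ≈ 56.6 m³/s

Direct runoff: 0.0, 5.2, 20.4, 51.4, 84.9, 49.3, 28.7, 16.7, 9.7, 5.7, 0.0 m³/s; ΣQ_DR = 272.0 m³/s, peak = 84.9 m³/s.
Runoff depth d = ΣQ_DR·Δt / A = 272.0 × 10800 / (196 km²) = 14.99 mm.
The 1-cm UH is the DRH scaled by (10 mm)/d, so U_p = 84.9 × 10/14.99 = 56.6 m³/s.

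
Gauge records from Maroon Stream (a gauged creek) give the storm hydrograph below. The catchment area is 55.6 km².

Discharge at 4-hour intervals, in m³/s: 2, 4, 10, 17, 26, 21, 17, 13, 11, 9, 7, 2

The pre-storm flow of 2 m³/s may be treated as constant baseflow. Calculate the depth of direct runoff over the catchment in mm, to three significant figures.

Direct runoff: 0.0, 2.0, 8.0, 15.0, 24.0, 19.0, 15.0, 11.0, 9.0, 7.0, 5.0, 0.0 m³/s; ΣQ_DR = 115.0 m³/s.
V = ΣQ_DR · Δt = 115.0 × 14400 s = 1.656 × 10^6 m³.
Over A = 55.6 km², depth = V / A = 29.8 mm.

d ≈ 29.8 mm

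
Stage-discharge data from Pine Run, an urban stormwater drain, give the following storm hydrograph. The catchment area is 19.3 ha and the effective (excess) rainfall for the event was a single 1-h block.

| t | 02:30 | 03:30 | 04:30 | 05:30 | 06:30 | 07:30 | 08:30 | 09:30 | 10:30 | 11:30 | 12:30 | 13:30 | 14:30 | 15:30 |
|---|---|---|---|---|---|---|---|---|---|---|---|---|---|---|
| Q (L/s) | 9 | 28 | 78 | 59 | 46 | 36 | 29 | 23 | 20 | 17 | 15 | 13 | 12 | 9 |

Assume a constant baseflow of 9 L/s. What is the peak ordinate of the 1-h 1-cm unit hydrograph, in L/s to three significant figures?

U_p ≈ 138 L/s

Direct runoff: 0.0, 19.0, 69.0, 50.0, 37.0, 27.0, 20.0, 14.0, 11.0, 8.0, 6.0, 4.0, 3.0, 0.0 L/s; ΣQ_DR = 268.0 L/s, peak = 69.0 L/s.
Runoff depth d = ΣQ_DR·Δt / A = 268.0 × 3600 / (19.3 ha) = 4.999 mm.
The 1-cm UH is the DRH scaled by (10 mm)/d, so U_p = 69.0 × 10/4.999 = 138 L/s.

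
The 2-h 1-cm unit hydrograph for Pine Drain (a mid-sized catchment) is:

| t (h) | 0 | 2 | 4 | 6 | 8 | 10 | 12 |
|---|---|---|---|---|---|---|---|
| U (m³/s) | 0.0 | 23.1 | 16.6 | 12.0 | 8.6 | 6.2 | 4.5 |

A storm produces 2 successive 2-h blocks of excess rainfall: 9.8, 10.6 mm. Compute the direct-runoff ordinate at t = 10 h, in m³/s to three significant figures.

By discrete convolution, Q_j = Σ (P_i / 10 mm) · U_{j−i}.
At t = 10 h (j=5): Q = (9.8/10)·6.2 + (10.6/10)·8.6 = 15.2 m³/s.

Q ≈ 15.2 m³/s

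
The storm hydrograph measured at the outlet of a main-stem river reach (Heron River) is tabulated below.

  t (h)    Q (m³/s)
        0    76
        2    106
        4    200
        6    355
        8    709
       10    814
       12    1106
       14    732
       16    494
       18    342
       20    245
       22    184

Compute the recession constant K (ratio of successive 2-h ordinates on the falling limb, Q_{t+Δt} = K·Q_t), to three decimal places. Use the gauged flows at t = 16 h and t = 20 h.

Using the recession-limb readings at t = 16 h and t = 20 h: Q falls from 494 to 245 m³/s over 2 intervals.
K = (Q₂/Q₁)^(1/2) = (245/494)^(1/2) = 0.704.

K ≈ 0.704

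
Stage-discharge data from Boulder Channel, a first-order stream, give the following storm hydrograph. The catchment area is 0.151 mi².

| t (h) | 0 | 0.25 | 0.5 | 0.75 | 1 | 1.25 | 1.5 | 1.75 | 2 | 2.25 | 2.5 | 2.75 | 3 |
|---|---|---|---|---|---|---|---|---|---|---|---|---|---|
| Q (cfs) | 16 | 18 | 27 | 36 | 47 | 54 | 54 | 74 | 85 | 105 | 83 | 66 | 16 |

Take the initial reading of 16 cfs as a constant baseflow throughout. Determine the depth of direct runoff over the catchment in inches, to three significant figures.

Direct runoff: 0.0, 2.0, 11.0, 20.0, 31.0, 38.0, 38.0, 58.0, 69.0, 89.0, 67.0, 50.0, 0.0 cfs; ΣQ_DR = 473.0 cfs.
V = ΣQ_DR · Δt = 473.0 × 900 s = 4.257 × 10^5 ft³.
Over A = 0.151 mi², depth = V / A = 1.21 in.

d ≈ 1.21 in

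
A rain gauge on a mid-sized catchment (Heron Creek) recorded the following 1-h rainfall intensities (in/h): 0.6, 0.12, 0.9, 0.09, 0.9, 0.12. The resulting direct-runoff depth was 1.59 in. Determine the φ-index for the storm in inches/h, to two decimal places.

φ ≈ 0.27 in/h

Only the 3 blocks with intensity above φ contribute runoff: 0.6, 0.9, 0.9 in/h.
Σ(I−φ)·Δt = d  ⇒  (0.6+0.9+0.9 − 3φ)·1 = 1.59
φ = (2.400 − 1.59/1) / 3 = 0.27 in/h.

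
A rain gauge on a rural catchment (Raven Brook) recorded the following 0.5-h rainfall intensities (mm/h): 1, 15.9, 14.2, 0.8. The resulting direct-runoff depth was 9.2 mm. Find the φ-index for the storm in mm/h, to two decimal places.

φ ≈ 5.85 mm/h

Only the 2 blocks with intensity above φ contribute runoff: 15.9, 14.2 mm/h.
Σ(I−φ)·Δt = d  ⇒  (15.9+14.2 − 2φ)·0.5 = 9.2
φ = (30.10 − 9.2/0.5) / 2 = 5.85 mm/h.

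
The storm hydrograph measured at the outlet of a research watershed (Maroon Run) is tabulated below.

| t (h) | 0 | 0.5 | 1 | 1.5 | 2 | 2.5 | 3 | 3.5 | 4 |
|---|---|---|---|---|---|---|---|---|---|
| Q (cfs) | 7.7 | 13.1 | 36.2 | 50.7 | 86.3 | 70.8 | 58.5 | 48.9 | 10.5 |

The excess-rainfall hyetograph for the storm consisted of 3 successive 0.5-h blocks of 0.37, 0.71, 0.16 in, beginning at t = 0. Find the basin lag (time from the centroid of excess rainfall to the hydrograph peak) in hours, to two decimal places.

Centroid of excess rainfall: t_c = Σ P_i·t̄_i / ΣP_i = 0.6653 h (block centres at 0.25, 0.75, 1.25 h).
Hydrograph peak occurs at t = 2 h, so basin lag t_L = 2 − 0.6653 = 1.33 h.

t_L ≈ 1.33 h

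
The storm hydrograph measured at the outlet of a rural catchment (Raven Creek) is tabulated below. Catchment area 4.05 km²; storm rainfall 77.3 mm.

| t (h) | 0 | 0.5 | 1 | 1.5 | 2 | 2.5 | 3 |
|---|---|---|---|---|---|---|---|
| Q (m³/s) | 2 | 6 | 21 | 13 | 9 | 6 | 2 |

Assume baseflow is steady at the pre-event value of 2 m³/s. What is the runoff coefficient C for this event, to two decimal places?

C ≈ 0.26

ΣQ_DR = 45.00 m³/s; V = ΣQ_DR·Δt = 81000 m³.
Runoff depth d = V / A = 20.00 mm.
C = d / P = 20.00 / 77.3 = 0.26.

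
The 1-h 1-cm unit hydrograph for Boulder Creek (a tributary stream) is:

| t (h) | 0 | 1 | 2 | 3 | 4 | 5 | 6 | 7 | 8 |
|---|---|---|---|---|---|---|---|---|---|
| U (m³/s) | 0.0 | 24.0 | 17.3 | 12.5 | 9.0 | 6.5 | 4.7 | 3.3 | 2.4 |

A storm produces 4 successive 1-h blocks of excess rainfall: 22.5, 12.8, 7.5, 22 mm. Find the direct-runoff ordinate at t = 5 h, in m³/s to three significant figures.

Q ≈ 73.6 m³/s

By discrete convolution, Q_j = Σ (P_i / 10 mm) · U_{j−i}.
At t = 5 h (j=5): Q = (22.5/10)·6.5 + (12.8/10)·9.0 + (7.5/10)·12.5 + (22/10)·17.3 = 73.6 m³/s.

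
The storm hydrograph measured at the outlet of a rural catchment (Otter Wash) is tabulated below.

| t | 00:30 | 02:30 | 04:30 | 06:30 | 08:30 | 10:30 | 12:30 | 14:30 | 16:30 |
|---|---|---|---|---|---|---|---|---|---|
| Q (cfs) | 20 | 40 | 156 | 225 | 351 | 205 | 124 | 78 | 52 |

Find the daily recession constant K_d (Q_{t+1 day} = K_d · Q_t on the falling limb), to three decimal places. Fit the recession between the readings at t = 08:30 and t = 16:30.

Between t = 08:30 and t = 16:30 the flow falls from 351 to 52 cfs over 4×2 h = 8 h.
Per-interval ratio K = (52/351)^(1/4) = 0.6204; K_d = K^(24/2) = 0.003.

K_d ≈ 0.003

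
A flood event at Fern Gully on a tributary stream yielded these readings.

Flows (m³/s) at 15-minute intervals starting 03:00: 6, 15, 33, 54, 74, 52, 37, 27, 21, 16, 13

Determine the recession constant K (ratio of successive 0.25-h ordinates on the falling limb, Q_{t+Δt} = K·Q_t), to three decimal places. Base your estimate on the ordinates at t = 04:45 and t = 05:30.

K ≈ 0.784

Using the recession-limb readings at t = 04:45 and t = 05:30: Q falls from 27 to 13 m³/s over 3 intervals.
K = (Q₂/Q₁)^(1/3) = (13/27)^(1/3) = 0.784.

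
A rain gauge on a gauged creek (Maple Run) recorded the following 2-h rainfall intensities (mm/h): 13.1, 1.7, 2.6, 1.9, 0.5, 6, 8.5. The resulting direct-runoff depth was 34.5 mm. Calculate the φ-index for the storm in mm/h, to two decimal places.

Only the 3 blocks with intensity above φ contribute runoff: 13.1, 6, 8.5 mm/h.
Σ(I−φ)·Δt = d  ⇒  (13.1+6+8.5 − 3φ)·2 = 34.5
φ = (27.60 − 34.5/2) / 3 = 3.45 mm/h.

φ ≈ 3.45 mm/h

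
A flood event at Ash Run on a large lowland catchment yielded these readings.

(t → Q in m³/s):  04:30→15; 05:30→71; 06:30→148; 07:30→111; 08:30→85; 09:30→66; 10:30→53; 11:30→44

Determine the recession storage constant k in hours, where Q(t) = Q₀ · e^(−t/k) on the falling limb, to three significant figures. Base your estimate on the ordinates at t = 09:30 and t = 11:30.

k ≈ 4.93 h

On the falling limb, Q drops from 66 to 44 m³/s between t = 09:30 and t = 11:30 (Δt = 2 h).
k = −Δt / ln(Q₂/Q₁) = −2 / ln(44/66) = 4.93 h.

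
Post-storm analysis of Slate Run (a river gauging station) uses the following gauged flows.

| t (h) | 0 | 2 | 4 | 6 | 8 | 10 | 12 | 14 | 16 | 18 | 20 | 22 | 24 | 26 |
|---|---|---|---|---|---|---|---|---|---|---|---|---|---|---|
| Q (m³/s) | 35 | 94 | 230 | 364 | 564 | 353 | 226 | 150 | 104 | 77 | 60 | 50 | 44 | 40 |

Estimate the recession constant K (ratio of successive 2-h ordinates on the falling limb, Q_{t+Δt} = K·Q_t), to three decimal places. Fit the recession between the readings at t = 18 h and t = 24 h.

K ≈ 0.830

Using the recession-limb readings at t = 18 h and t = 24 h: Q falls from 77 to 44 m³/s over 3 intervals.
K = (Q₂/Q₁)^(1/3) = (44/77)^(1/3) = 0.830.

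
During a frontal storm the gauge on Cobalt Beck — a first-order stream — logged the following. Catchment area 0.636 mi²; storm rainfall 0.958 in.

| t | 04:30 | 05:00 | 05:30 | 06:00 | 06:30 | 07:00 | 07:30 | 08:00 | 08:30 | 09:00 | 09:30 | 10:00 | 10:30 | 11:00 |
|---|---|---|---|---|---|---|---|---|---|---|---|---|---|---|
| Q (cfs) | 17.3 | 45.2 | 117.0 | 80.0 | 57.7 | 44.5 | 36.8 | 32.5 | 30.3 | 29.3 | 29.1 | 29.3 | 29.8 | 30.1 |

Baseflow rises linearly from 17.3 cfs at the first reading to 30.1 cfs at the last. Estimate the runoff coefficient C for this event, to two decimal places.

C ≈ 0.35

ΣQ_DR = 277.1 cfs; V = ΣQ_DR·Δt = 4.988 × 10^5 ft³.
Runoff depth d = V / A = 0.3376 in.
C = d / P = 0.3376 / 0.958 = 0.35.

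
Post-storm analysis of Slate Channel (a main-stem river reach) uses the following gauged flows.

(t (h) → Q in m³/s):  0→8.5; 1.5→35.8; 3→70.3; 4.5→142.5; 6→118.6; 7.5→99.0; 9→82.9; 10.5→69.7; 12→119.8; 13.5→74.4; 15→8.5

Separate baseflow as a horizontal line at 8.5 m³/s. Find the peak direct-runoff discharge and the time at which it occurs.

Subtracting baseflow gives direct-runoff ordinates: 0.0, 27.3, 61.8, 134.0, 110.1, 90.5, 74.4, 61.2, 111.3, 65.9, 0.0 m³/s.
The maximum is 134.0 m³/s, occurring at the reading for t = 4.5 h.

Q_p = 134.0 m³/s at t = 4.5 h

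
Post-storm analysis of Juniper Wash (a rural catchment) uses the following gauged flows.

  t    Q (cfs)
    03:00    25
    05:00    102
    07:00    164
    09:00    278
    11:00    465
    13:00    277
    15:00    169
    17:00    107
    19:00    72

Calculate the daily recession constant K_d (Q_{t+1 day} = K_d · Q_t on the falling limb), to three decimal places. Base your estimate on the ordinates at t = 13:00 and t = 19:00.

Between t = 13:00 and t = 19:00 the flow falls from 277 to 72 cfs over 3×2 h = 6 h.
Per-interval ratio K = (72/277)^(1/3) = 0.6382; K_d = K^(24/2) = 0.005.

K_d ≈ 0.005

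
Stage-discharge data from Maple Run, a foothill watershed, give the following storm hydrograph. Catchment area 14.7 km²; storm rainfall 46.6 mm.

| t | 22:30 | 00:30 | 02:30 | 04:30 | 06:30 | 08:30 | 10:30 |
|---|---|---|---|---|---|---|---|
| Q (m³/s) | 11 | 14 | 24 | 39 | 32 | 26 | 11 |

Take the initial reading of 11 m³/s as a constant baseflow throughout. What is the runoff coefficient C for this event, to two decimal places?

C ≈ 0.84

ΣQ_DR = 80.00 m³/s; V = ΣQ_DR·Δt = 5.760 × 10^5 m³.
Runoff depth d = V / A = 39.18 mm.
C = d / P = 39.18 / 46.6 = 0.84.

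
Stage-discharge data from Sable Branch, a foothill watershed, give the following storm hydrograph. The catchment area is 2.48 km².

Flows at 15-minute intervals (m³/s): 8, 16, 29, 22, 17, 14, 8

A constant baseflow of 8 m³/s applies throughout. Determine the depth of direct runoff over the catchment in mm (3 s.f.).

Direct runoff: 0.0, 8.0, 21.0, 14.0, 9.0, 6.0, 0.0 m³/s; ΣQ_DR = 58.00 m³/s.
V = ΣQ_DR · Δt = 58.00 × 900 s = 52200 m³.
Over A = 2.48 km², depth = V / A = 21.0 mm.

d ≈ 21.0 mm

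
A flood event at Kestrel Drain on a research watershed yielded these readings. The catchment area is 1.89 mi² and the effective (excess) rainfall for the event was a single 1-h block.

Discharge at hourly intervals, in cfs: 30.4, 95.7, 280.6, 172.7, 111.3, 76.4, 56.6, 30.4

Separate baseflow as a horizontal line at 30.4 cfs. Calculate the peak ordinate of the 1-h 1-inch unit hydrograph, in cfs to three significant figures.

Direct runoff: 0.0, 65.3, 250.2, 142.3, 80.9, 46.0, 26.2, 0.0 cfs; ΣQ_DR = 610.9 cfs, peak = 250.2 cfs.
Runoff depth d = ΣQ_DR·Δt / A = 610.9 × 3600 / (1.89 mi²) = 0.5009 in.
The 1-inch UH is the DRH scaled by (1 in)/d, so U_p = 250.2 × 1/0.5009 = 500 cfs.

U_p ≈ 500 cfs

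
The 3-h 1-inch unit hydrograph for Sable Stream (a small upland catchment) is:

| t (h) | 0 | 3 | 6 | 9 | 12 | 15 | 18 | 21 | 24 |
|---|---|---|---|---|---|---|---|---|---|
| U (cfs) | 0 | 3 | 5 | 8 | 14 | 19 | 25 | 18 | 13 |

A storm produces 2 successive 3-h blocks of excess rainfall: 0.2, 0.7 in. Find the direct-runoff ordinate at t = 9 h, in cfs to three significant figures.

By discrete convolution, Q_j = Σ (P_i / 1 in) · U_{j−i}.
At t = 9 h (j=3): Q = (0.2/1)·8 + (0.7/1)·5 = 5.10 cfs.

Q ≈ 5.10 cfs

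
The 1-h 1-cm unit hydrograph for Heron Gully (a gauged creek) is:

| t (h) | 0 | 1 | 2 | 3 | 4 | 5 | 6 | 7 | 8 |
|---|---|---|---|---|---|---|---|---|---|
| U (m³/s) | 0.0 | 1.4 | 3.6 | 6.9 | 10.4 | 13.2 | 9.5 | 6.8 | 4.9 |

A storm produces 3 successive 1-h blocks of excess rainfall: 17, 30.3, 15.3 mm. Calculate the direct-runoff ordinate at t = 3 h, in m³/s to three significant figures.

By discrete convolution, Q_j = Σ (P_i / 10 mm) · U_{j−i}.
At t = 3 h (j=3): Q = (17/10)·6.9 + (30.3/10)·3.6 + (15.3/10)·1.4 = 24.8 m³/s.

Q ≈ 24.8 m³/s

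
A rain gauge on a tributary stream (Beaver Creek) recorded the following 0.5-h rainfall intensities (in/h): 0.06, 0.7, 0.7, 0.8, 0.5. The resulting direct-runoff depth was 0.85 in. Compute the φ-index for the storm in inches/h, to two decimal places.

Only the 4 blocks with intensity above φ contribute runoff: 0.7, 0.7, 0.8, 0.5 in/h.
Σ(I−φ)·Δt = d  ⇒  (0.7+0.7+0.8+0.5 − 4φ)·0.5 = 0.85
φ = (2.700 − 0.85/0.5) / 4 = 0.25 in/h.

φ ≈ 0.25 in/h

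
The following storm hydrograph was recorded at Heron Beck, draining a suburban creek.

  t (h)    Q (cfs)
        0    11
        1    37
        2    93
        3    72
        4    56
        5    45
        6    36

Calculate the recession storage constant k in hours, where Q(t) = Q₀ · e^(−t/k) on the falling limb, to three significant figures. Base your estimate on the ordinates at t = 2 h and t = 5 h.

k ≈ 4.13 h

On the falling limb, Q drops from 93 to 45 cfs between t = 2 h and t = 5 h (Δt = 3 h).
k = −Δt / ln(Q₂/Q₁) = −3 / ln(45/93) = 4.13 h.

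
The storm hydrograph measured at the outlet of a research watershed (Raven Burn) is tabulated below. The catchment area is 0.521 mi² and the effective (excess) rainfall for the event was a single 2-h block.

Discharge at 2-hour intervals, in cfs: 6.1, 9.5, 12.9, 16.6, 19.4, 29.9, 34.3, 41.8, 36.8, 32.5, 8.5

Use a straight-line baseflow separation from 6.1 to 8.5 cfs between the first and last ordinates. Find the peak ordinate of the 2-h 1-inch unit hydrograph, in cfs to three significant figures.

Direct runoff: 0.00, 3.16, 6.32, 9.78, 12.34, 22.60, 26.76, 34.02, 28.78, 24.24, 0.00 cfs; ΣQ_DR = 168.0 cfs, peak = 34.02 cfs.
Runoff depth d = ΣQ_DR·Δt / A = 168.0 × 7200 / (0.521 mi²) = 0.9993 in.
The 1-inch UH is the DRH scaled by (1 in)/d, so U_p = 34.02 × 1/0.9993 = 34.0 cfs.

U_p ≈ 34.0 cfs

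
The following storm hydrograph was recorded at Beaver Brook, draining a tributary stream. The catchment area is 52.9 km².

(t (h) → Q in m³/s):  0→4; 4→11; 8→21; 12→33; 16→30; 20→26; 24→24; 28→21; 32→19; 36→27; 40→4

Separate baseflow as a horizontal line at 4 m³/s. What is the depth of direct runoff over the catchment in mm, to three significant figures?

d ≈ 47.9 mm

Direct runoff: 0.0, 7.0, 17.0, 29.0, 26.0, 22.0, 20.0, 17.0, 15.0, 23.0, 0.0 m³/s; ΣQ_DR = 176.0 m³/s.
V = ΣQ_DR · Δt = 176.0 × 14400 s = 2.534 × 10^6 m³.
Over A = 52.9 km², depth = V / A = 47.9 mm.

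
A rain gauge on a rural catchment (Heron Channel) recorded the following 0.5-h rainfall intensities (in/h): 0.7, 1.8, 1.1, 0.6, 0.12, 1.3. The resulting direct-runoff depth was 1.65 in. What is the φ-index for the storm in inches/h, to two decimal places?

Only the 5 blocks with intensity above φ contribute runoff: 0.7, 1.8, 1.1, 0.6, 1.3 in/h.
Σ(I−φ)·Δt = d  ⇒  (0.7+1.8+1.1+0.6+1.3 − 5φ)·0.5 = 1.65
φ = (5.500 − 1.65/0.5) / 5 = 0.44 in/h.

φ ≈ 0.44 in/h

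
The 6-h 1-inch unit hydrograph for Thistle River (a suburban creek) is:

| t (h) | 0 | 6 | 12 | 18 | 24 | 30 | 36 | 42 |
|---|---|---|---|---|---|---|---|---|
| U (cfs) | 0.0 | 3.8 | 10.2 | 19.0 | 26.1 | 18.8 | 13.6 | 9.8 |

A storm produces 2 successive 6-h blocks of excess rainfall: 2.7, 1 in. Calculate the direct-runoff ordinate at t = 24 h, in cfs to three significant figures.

By discrete convolution, Q_j = Σ (P_i / 1 in) · U_{j−i}.
At t = 24 h (j=4): Q = (2.7/1)·26.1 + (1/1)·19.0 = 89.5 cfs.

Q ≈ 89.5 cfs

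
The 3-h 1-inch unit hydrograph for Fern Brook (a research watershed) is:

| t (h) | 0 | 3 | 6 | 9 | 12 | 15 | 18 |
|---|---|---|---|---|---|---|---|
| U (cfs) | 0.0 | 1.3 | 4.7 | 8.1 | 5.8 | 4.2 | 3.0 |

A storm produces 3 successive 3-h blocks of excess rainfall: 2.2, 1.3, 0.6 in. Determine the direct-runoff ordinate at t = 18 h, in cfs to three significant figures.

By discrete convolution, Q_j = Σ (P_i / 1 in) · U_{j−i}.
At t = 18 h (j=6): Q = (2.2/1)·3.0 + (1.3/1)·4.2 + (0.6/1)·5.8 = 15.5 cfs.

Q ≈ 15.5 cfs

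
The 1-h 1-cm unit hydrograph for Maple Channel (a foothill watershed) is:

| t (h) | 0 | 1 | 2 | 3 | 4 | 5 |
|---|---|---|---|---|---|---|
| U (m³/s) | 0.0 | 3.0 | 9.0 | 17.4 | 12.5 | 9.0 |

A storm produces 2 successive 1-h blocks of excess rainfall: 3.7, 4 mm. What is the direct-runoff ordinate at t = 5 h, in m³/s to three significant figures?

Q ≈ 8.33 m³/s

By discrete convolution, Q_j = Σ (P_i / 10 mm) · U_{j−i}.
At t = 5 h (j=5): Q = (3.7/10)·9.0 + (4/10)·12.5 = 8.33 m³/s.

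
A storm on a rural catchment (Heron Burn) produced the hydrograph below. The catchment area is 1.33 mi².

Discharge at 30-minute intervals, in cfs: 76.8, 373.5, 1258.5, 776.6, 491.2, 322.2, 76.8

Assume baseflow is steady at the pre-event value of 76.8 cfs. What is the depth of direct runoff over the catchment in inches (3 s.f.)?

d ≈ 1.65 in

Direct runoff: 0.0, 296.7, 1181.7, 699.8, 414.4, 245.4, 0.0 cfs; ΣQ_DR = 2838 cfs.
V = ΣQ_DR · Δt = 2838 × 1800 s = 5.108 × 10^6 ft³.
Over A = 1.33 mi², depth = V / A = 1.65 in.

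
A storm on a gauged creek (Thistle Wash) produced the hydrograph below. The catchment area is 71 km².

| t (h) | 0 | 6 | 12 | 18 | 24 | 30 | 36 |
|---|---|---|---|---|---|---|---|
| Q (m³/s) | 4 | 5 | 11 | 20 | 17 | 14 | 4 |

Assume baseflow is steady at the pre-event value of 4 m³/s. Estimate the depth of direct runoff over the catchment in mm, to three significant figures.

Direct runoff: 0.0, 1.0, 7.0, 16.0, 13.0, 10.0, 0.0 m³/s; ΣQ_DR = 47.00 m³/s.
V = ΣQ_DR · Δt = 47.00 × 21600 s = 1.015 × 10^6 m³.
Over A = 71 km², depth = V / A = 14.3 mm.

d ≈ 14.3 mm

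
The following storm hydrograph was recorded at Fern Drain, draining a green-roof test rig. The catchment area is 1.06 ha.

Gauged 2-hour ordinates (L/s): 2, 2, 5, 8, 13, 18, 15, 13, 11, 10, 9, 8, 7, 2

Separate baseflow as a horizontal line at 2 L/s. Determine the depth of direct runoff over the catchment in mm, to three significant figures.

Direct runoff: 0.0, 0.0, 3.0, 6.0, 11.0, 16.0, 13.0, 11.0, 9.0, 8.0, 7.0, 6.0, 5.0, 0.0 L/s; ΣQ_DR = 95.00 L/s.
V = ΣQ_DR · Δt = 95.00 × 7200 s = 6.840 × 10^5 L.
Over A = 1.06 ha, depth = V / A = 64.5 mm.

d ≈ 64.5 mm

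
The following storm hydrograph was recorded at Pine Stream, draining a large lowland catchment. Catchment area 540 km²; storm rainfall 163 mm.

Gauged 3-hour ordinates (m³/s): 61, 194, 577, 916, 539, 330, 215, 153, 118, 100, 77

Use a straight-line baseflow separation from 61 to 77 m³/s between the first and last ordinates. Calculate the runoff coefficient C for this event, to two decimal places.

ΣQ_DR = 2521 m³/s; V = ΣQ_DR·Δt = 2.723 × 10^7 m³.
Runoff depth d = V / A = 50.42 mm.
C = d / P = 50.42 / 163 = 0.31.

C ≈ 0.31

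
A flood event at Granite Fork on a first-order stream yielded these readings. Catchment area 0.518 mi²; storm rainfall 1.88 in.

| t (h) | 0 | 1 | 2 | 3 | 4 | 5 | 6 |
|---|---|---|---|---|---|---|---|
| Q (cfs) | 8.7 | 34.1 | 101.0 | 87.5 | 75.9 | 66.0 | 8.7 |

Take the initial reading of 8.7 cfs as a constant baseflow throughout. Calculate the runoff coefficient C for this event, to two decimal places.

C ≈ 0.51

ΣQ_DR = 321.0 cfs; V = ΣQ_DR·Δt = 1.156 × 10^6 ft³.
Runoff depth d = V / A = 0.9603 in.
C = d / P = 0.9603 / 1.88 = 0.51.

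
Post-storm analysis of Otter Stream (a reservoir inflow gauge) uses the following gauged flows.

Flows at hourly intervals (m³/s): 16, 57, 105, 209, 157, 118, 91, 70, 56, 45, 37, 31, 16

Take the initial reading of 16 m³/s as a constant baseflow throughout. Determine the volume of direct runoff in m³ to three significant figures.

V ≈ 2.88 × 10^6 m³

Direct-runoff ordinates (Q − Q_b): 0.0, 41.0, 89.0, 193.0, 141.0, 102.0, 75.0, 54.0, 40.0, 29.0, 21.0, 15.0, 0.0 m³/s.
ΣQ_DR = 800.0 m³/s.
With Δt = 1 h = 3600 s, V = ΣQ_DR · Δt = 800.0 × 3600 = 2.88 × 10^6 m³.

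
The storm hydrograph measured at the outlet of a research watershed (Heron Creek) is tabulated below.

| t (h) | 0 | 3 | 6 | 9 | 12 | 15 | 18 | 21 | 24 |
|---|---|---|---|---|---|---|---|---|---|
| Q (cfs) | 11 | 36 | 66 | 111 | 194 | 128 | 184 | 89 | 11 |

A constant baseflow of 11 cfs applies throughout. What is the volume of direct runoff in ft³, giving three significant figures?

V ≈ 7.89 × 10^6 ft³

Direct-runoff ordinates (Q − Q_b): 0.0, 25.0, 55.0, 100.0, 183.0, 117.0, 173.0, 78.0, 0.0 cfs.
ΣQ_DR = 731.0 cfs.
With Δt = 3 h = 10800 s, V = ΣQ_DR · Δt = 731.0 × 10800 = 7.89 × 10^6 ft³.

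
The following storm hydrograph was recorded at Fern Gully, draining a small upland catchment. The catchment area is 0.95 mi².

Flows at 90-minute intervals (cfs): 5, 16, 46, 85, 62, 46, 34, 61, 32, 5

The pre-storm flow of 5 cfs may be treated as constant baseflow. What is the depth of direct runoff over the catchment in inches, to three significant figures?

d ≈ 0.837 in

Direct runoff: 0.0, 11.0, 41.0, 80.0, 57.0, 41.0, 29.0, 56.0, 27.0, 0.0 cfs; ΣQ_DR = 342.0 cfs.
V = ΣQ_DR · Δt = 342.0 × 5400 s = 1.847 × 10^6 ft³.
Over A = 0.95 mi², depth = V / A = 0.837 in.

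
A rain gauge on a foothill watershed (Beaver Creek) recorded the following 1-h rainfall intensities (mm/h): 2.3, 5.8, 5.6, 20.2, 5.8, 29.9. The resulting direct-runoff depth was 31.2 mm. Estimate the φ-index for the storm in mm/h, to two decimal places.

φ ≈ 9.45 mm/h

Only the 2 blocks with intensity above φ contribute runoff: 20.2, 29.9 mm/h.
Σ(I−φ)·Δt = d  ⇒  (20.2+29.9 − 2φ)·1 = 31.2
φ = (50.10 − 31.2/1) / 2 = 9.45 mm/h.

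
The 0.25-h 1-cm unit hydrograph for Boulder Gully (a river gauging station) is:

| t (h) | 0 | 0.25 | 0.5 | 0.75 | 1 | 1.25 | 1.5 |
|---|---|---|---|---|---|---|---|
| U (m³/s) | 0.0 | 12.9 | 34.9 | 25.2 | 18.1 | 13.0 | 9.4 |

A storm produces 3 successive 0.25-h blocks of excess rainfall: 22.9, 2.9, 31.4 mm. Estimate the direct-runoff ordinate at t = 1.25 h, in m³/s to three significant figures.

By discrete convolution, Q_j = Σ (P_i / 10 mm) · U_{j−i}.
At t = 1.25 h (j=5): Q = (22.9/10)·13.0 + (2.9/10)·18.1 + (31.4/10)·25.2 = 114 m³/s.

Q ≈ 114 m³/s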